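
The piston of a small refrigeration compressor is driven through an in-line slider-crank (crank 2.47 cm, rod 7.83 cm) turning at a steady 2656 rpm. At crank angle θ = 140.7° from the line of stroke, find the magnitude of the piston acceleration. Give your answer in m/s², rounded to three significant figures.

1340

ω = 2π·2656/60 = 278.1 rad/s
x(θ) = r cosθ + √(L² − r² sin²θ); with ω constant, a = ω²·d²x/dθ².
d²x/dθ² = −r cosθ − r²(cos2θ)/√u − r⁴ sin²2θ/(4u^{3/2}),  u = L² − r² sin²θ = 0.00588614 m².
Substituting r = 0.0247 m, L = 0.0783 m, θ = 140.7°: d²x/dθ² = +0.017344 m.
a = ω²·d²x/dθ² = (278.1)²·(+0.017344) = +1341.7 m/s²;  |a| = 1341.7 m/s².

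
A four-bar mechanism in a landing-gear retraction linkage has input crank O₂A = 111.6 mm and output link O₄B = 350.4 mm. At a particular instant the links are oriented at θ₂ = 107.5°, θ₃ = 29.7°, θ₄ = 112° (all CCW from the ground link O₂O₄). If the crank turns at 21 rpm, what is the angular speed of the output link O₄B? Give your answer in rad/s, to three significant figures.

0.691

ω₂ = 2.199 rad/s (from 21 rpm).
Differentiating the loop-closure r₂e^{iθ₂}+r₃e^{iθ₃}=r₁+r₄e^{iθ₄} gives r₂ω₂e^{iθ₂}+r₃ω₃e^{iθ₃}=r₄ω₄e^{iθ₄}.
Eliminating the other unknown: ω₄ = r₂ω₂ sin(θ₂−θ₃) / [r₄ sin(θ₄−θ₃)].
Numerator sine = +0.97742; denominator sine = +0.99098.
Result = 0.1116·2.199·(+0.97742) / (0.3504·(+0.99098)) = +0.69081 rad/s; magnitude 0.69081 rad/s.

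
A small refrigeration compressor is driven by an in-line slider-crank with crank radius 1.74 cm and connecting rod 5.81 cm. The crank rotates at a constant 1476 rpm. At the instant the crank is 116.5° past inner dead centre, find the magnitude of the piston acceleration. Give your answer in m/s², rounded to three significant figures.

ω = 2π·1476/60 = 154.6 rad/s
x(θ) = r cosθ + √(L² − r² sin²θ); with ω constant, a = ω²·d²x/dθ².
d²x/dθ² = −r cosθ − r²(cos2θ)/√u − r⁴ sin²2θ/(4u^{3/2}),  u = L² − r² sin²θ = 0.00313313 m².
Substituting r = 0.0174 m, L = 0.0581 m, θ = 116.5°: d²x/dθ² = +0.010936 m.
a = ω²·d²x/dθ² = (154.6)²·(+0.010936) = +261.26 m/s²;  |a| = 261.26 m/s².

261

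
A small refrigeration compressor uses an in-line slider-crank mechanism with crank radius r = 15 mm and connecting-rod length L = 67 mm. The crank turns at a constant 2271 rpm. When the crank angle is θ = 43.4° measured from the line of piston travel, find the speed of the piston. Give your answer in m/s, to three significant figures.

2.85

ω = 2π·2271/60 = 237.8 rad/s
For an in-line slider-crank, x = r cosθ + √(L² − r² sin²θ), so v = −rω sinθ·[1 + r cosθ/√(L² − r² sin²θ)].
With r = 0.015 m, L = 0.067 m, θ = 43.4°: √(L² − r² sin²θ) = 0.066203 m.
v = −0.015·237.8·0.68709·[1 + 0.015·0.72657/0.066203] = -2.8545 m/s.
|v| = 2.8545 m/s.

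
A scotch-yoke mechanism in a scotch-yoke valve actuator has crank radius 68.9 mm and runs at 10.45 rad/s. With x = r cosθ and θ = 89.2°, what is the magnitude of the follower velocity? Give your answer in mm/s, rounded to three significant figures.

720

ω = 10.45 rad/s
x = r cosθ ⇒ ẋ = −rω sinθ.
|v| = rω|sinθ| = 0.0689·10.45·|sin 89.2°| = 0.71993 m/s = 719.93 mm/s.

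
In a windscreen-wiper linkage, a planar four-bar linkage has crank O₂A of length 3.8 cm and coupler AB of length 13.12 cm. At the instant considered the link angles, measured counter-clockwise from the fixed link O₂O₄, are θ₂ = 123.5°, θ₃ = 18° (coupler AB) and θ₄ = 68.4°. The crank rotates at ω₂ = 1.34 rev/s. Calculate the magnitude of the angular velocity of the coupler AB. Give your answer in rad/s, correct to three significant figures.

ω₂ = 8.419 rad/s (from 1.34 rev/s).
Differentiating the loop-closure r₂e^{iθ₂}+r₃e^{iθ₃}=r₁+r₄e^{iθ₄} gives r₂ω₂e^{iθ₂}+r₃ω₃e^{iθ₃}=r₄ω₄e^{iθ₄}.
Eliminating the other unknown: ω₃ = r₂ω₂ sin(θ₄−θ₂) / [r₃ sin(θ₃−θ₄)].
Numerator sine = -0.82015; denominator sine = -0.77051.
Result = 0.038·8.419·(-0.82015) / (0.1312·(-0.77051)) = +2.5957 rad/s; magnitude 2.5957 rad/s.

2.60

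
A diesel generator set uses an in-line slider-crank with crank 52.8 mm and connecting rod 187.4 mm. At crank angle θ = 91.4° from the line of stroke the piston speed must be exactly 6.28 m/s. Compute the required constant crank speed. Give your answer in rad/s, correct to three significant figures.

120

For an in-line slider-crank, |v_piston| = rω|sinθ|·[1 + r cosθ/√(L² − r² sin²θ)].
With r = 0.0528 m, L = 0.1874 m, θ = 91.4°: the bracketed kinematic factor |dx/dθ| = 0.052406 m.
ω = v/|dx/dθ| = 6.28/0.052406 = 119.83 rad/s.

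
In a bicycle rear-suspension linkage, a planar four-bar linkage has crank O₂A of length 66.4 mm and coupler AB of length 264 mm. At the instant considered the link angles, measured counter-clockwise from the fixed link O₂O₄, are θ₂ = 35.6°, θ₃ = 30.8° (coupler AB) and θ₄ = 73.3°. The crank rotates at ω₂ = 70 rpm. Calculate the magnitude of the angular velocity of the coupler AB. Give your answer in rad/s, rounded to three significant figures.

ω₂ = 7.33 rad/s (from 70 rpm).
Differentiating the loop-closure r₂e^{iθ₂}+r₃e^{iθ₃}=r₁+r₄e^{iθ₄} gives r₂ω₂e^{iθ₂}+r₃ω₃e^{iθ₃}=r₄ω₄e^{iθ₄}.
Eliminating the other unknown: ω₃ = r₂ω₂ sin(θ₄−θ₂) / [r₃ sin(θ₃−θ₄)].
Numerator sine = +0.61153; denominator sine = -0.67559.
Result = 0.0664·7.33·(+0.61153) / (0.264·(-0.67559)) = -1.6689 rad/s; magnitude 1.6689 rad/s.

1.67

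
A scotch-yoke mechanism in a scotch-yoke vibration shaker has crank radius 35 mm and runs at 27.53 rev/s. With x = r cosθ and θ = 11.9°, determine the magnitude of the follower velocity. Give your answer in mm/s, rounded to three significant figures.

ω = 173 rad/s (from 27.53 rev/s).
x = r cosθ ⇒ ẋ = −rω sinθ.
|v| = rω|sinθ| = 0.035·173·|sin 11.9°| = 1.2484 m/s = 1248.4 mm/s.

1250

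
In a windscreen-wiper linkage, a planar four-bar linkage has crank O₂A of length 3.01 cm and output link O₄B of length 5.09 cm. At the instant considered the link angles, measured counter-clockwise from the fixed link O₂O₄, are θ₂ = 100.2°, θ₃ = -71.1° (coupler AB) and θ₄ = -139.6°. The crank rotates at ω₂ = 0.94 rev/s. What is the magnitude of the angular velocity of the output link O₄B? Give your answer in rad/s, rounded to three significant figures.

0.568

ω₂ = 5.906 rad/s (from 0.94 rev/s).
Differentiating the loop-closure r₂e^{iθ₂}+r₃e^{iθ₃}=r₁+r₄e^{iθ₄} gives r₂ω₂e^{iθ₂}+r₃ω₃e^{iθ₃}=r₄ω₄e^{iθ₄}.
Eliminating the other unknown: ω₄ = r₂ω₂ sin(θ₂−θ₃) / [r₄ sin(θ₄−θ₃)].
Numerator sine = +0.15126; denominator sine = -0.93042.
Result = 0.0301·5.906·(+0.15126) / (0.0509·(-0.93042)) = -0.56781 rad/s; magnitude 0.56781 rad/s.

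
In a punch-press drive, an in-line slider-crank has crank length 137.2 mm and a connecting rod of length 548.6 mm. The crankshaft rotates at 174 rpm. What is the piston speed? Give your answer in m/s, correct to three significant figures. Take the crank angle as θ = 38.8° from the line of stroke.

1.88

ω = 2π·174/60 = 18.22 rad/s
For an in-line slider-crank, x = r cosθ + √(L² − r² sin²θ), so v = −rω sinθ·[1 + r cosθ/√(L² − r² sin²θ)].
With r = 0.1372 m, L = 0.5486 m, θ = 38.8°: √(L² − r² sin²θ) = 0.54182 m.
v = −0.1372·18.22·0.62660·[1 + 0.1372·0.77934/0.54182] = -1.8756 m/s.
|v| = 1.8756 m/s.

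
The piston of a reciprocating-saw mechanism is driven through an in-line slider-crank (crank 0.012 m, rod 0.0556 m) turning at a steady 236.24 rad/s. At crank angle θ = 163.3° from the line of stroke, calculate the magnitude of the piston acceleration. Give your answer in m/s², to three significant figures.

ω = 236.2 rad/s
x(θ) = r cosθ + √(L² − r² sin²θ); with ω constant, a = ω²·d²x/dθ².
d²x/dθ² = −r cosθ − r²(cos2θ)/√u − r⁴ sin²2θ/(4u^{3/2}),  u = L² − r² sin²θ = 0.00307947 m².
Substituting r = 0.012 m, L = 0.0556 m, θ = 163.3°: d²x/dθ² = +0.0093183 m.
a = ω²·d²x/dθ² = (236.2)²·(+0.0093183) = +520.05 m/s²;  |a| = 520.05 m/s².

520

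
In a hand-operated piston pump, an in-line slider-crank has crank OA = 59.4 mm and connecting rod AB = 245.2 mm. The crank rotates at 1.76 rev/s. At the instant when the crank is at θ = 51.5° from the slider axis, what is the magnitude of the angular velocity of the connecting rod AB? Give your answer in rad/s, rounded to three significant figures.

ω = 11.06 rad/s (converted from 1.76 rev/s).
The rod makes angle φ with the slider axis where L sinφ = r sinθ; differentiating, L cosφ·φ̇ = r ω cosθ.
L cosφ = √(L² − r² sin²θ) = 0.24075 m.
|ω_rod| = r ω |cosθ| / √(L² − r² sin²θ) = 0.0594·11.06·0.62251/0.24075 = 1.6985 rad/s.

1.70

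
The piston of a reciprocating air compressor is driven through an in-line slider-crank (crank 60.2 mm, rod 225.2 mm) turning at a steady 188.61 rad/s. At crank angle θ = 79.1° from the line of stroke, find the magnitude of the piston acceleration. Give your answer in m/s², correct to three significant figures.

ω = 188.6 rad/s
x(θ) = r cosθ + √(L² − r² sin²θ); with ω constant, a = ω²·d²x/dθ².
d²x/dθ² = −r cosθ − r²(cos2θ)/√u − r⁴ sin²2θ/(4u^{3/2}),  u = L² − r² sin²θ = 0.0472206 m².
Substituting r = 0.0602 m, L = 0.2252 m, θ = 79.1°: d²x/dθ² = +0.004057 m.
a = ω²·d²x/dθ² = (188.6)²·(+0.004057) = +144.32 m/s²;  |a| = 144.32 m/s².

144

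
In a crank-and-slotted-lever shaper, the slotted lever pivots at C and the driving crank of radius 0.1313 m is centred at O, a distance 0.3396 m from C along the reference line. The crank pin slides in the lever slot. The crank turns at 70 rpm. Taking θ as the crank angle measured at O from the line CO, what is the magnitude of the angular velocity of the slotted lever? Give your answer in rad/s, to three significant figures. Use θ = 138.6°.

1.81

ω = 7.33 rad/s (from 70 rpm).
Crank pin A relative to C: A = (d + r cosθ, r sinθ); lever angle φ = atan2(r sinθ, d + r cosθ).
Differentiating tanφ: φ̇ = rω(d cosθ + r)/(d² + r² + 2dr cosθ).
d² + r² + 2dr cosθ = |CA|² = 0.0656737 m²;  d cosθ + r = -0.12344 m.
|ω_lever| = |0.1313·7.33·-0.12344| / 0.0656737 = 1.809 rad/s.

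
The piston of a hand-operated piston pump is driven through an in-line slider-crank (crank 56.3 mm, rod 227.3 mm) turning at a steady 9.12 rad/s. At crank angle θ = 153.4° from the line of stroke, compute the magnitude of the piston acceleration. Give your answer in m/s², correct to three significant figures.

ω = 9.12 rad/s
x(θ) = r cosθ + √(L² − r² sin²θ); with ω constant, a = ω²·d²x/dθ².
d²x/dθ² = −r cosθ − r²(cos2θ)/√u − r⁴ sin²2θ/(4u^{3/2}),  u = L² − r² sin²θ = 0.0510298 m².
Substituting r = 0.0563 m, L = 0.2273 m, θ = 153.4°: d²x/dθ² = +0.041796 m.
a = ω²·d²x/dθ² = (9.12)²·(+0.041796) = +3.4764 m/s²;  |a| = 3.4764 m/s².

3.48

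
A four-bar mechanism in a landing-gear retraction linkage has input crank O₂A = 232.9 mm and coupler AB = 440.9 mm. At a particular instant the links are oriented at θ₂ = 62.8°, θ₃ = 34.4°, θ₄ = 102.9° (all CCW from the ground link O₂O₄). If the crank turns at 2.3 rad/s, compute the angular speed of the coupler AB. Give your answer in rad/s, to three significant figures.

0.841

ω₂ = 2.3 rad/s
Differentiating the loop-closure r₂e^{iθ₂}+r₃e^{iθ₃}=r₁+r₄e^{iθ₄} gives r₂ω₂e^{iθ₂}+r₃ω₃e^{iθ₃}=r₄ω₄e^{iθ₄}.
Eliminating the other unknown: ω₃ = r₂ω₂ sin(θ₄−θ₂) / [r₃ sin(θ₃−θ₄)].
Numerator sine = +0.64412; denominator sine = -0.93042.
Result = 0.2329·2.3·(+0.64412) / (0.4409·(-0.93042)) = -0.8411 rad/s; magnitude 0.8411 rad/s.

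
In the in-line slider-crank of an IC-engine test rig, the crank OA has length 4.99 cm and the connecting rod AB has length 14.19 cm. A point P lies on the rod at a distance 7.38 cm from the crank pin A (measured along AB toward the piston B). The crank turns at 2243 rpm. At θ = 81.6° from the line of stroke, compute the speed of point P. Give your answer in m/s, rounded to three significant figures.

ω = 234.9 rad/s.  Crank-pin speed |V_A| = rω = 11.721 m/s, perpendicular to OA.
Rod angle: sinφ = −(r/L) sinθ ⇒ φ = -20.358°; ω_rod = −rω cosθ/√(L²−r²sin²θ) = -12.87 rad/s.
V_P = V_A + ω_rod × AP, with AP = 0.0738 m along the rod.
Components: V_Px = −rω sinθ − a·ω_rod·sinφ = -11.926 m/s;  V_Py = rω cosθ + a·ω_rod·cosφ = +0.82172 m/s.
|V_P| = √(V_Px² + V_Py²) = 11.954 m/s.

12.0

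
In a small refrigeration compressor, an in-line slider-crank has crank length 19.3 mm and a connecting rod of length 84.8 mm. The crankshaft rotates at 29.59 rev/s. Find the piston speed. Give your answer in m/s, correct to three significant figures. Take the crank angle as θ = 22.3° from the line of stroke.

1.65

ω = 2π·29.6 = 185.9 rad/s
For an in-line slider-crank, x = r cosθ + √(L² − r² sin²θ), so v = −rω sinθ·[1 + r cosθ/√(L² − r² sin²θ)].
With r = 0.0193 m, L = 0.0848 m, θ = 22.3°: √(L² − r² sin²θ) = 0.084483 m.
v = −0.0193·185.9·0.37946·[1 + 0.0193·0.92521/0.084483] = -1.6494 m/s.
|v| = 1.6494 m/s.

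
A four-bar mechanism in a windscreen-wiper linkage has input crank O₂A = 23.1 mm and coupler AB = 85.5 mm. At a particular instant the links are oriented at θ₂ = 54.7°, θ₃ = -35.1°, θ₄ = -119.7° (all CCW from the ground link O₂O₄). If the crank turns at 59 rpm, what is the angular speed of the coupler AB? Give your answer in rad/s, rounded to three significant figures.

ω₂ = 6.178 rad/s (from 59 rpm).
Differentiating the loop-closure r₂e^{iθ₂}+r₃e^{iθ₃}=r₁+r₄e^{iθ₄} gives r₂ω₂e^{iθ₂}+r₃ω₃e^{iθ₃}=r₄ω₄e^{iθ₄}.
Eliminating the other unknown: ω₃ = r₂ω₂ sin(θ₄−θ₂) / [r₃ sin(θ₃−θ₄)].
Numerator sine = -0.09758; denominator sine = +0.99556.
Result = 0.0231·6.178·(-0.09758) / (0.0855·(+0.99556)) = -0.16362 rad/s; magnitude 0.16362 rad/s.

0.164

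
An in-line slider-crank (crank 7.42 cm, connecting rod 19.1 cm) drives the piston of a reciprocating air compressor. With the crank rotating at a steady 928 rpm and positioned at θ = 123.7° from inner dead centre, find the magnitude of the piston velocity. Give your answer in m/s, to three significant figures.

ω = 2π·928/60 = 97.18 rad/s
For an in-line slider-crank, x = r cosθ + √(L² − r² sin²θ), so v = −rω sinθ·[1 + r cosθ/√(L² − r² sin²θ)].
With r = 0.0742 m, L = 0.191 m, θ = 123.7°: √(L² − r² sin²θ) = 0.18075 m.
v = −0.0742·97.18·0.83195·[1 + 0.0742·-0.55484/0.18075] = -4.6326 m/s.
|v| = 4.6326 m/s.

4.63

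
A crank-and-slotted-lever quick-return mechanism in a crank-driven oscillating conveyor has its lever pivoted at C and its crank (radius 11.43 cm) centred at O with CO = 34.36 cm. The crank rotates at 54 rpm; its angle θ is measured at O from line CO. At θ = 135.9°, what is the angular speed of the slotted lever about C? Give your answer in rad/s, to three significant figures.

1.15

ω = 5.655 rad/s (from 54 rpm).
Crank pin A relative to C: A = (d + r cosθ, r sinθ); lever angle φ = atan2(r sinθ, d + r cosθ).
Differentiating tanφ: φ̇ = rω(d cosθ + r)/(d² + r² + 2dr cosθ).
d² + r² + 2dr cosθ = |CA|² = 0.0747188 m²;  d cosθ + r = -0.13245 m.
|ω_lever| = |0.1143·5.655·-0.13245| / 0.0747188 = 1.1457 rad/s.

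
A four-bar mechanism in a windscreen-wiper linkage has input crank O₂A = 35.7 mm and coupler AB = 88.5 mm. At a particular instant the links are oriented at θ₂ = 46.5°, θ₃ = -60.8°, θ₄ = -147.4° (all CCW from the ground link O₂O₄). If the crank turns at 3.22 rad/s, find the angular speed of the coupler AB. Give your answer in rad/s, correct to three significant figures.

0.313

ω₂ = 3.22 rad/s
Differentiating the loop-closure r₂e^{iθ₂}+r₃e^{iθ₃}=r₁+r₄e^{iθ₄} gives r₂ω₂e^{iθ₂}+r₃ω₃e^{iθ₃}=r₄ω₄e^{iθ₄}.
Eliminating the other unknown: ω₃ = r₂ω₂ sin(θ₄−θ₂) / [r₃ sin(θ₃−θ₄)].
Numerator sine = +0.24023; denominator sine = +0.99824.
Result = 0.0357·3.22·(+0.24023) / (0.0885·(+0.99824)) = +0.31259 rad/s; magnitude 0.31259 rad/s.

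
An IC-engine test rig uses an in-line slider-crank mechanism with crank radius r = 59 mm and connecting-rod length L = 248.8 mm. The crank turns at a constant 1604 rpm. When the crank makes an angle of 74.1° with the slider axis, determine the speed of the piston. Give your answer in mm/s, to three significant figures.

10200

ω = 2π·1604/60 = 168 rad/s
For an in-line slider-crank, x = r cosθ + √(L² − r² sin²θ), so v = −rω sinθ·[1 + r cosθ/√(L² − r² sin²θ)].
With r = 0.059 m, L = 0.2488 m, θ = 74.1°: √(L² − r² sin²θ) = 0.24224 m.
v = −0.059·168·0.96174·[1 + 0.059·0.27396/0.24224] = -10.167 m/s.
|v| = 10.167 m/s = 10167 mm/s.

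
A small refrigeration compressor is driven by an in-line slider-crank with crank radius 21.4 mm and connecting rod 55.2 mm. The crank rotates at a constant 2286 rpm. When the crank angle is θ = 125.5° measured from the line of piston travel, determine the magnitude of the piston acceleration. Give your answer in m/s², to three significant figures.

ω = 2π·2286/60 = 239.4 rad/s
x(θ) = r cosθ + √(L² − r² sin²θ); with ω constant, a = ω²·d²x/dθ².
d²x/dθ² = −r cosθ − r²(cos2θ)/√u − r⁴ sin²2θ/(4u^{3/2}),  u = L² − r² sin²θ = 0.00274351 m².
Substituting r = 0.0214 m, L = 0.0552 m, θ = 125.5°: d²x/dθ² = +0.014947 m.
a = ω²·d²x/dθ² = (239.4)²·(+0.014947) = +856.59 m/s²;  |a| = 856.59 m/s².

857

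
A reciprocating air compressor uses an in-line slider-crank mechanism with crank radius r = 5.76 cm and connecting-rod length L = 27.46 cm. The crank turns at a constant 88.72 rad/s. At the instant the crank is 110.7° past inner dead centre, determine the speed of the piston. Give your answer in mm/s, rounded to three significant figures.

4420

ω = 88.72 rad/s
For an in-line slider-crank, x = r cosθ + √(L² − r² sin²θ), so v = −rω sinθ·[1 + r cosθ/√(L² − r² sin²θ)].
With r = 0.0576 m, L = 0.2746 m, θ = 110.7°: √(L² − r² sin²θ) = 0.26926 m.
v = −0.0576·88.72·0.93544·[1 + 0.0576·-0.35347/0.26926] = -4.4189 m/s.
|v| = 4.4189 m/s = 4418.9 mm/s.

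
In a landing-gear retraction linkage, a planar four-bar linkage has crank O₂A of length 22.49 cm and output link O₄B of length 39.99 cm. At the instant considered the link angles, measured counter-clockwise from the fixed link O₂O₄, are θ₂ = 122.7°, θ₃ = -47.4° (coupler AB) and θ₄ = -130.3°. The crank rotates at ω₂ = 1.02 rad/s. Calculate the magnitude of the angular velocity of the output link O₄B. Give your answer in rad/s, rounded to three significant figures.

ω₂ = 1.02 rad/s
Differentiating the loop-closure r₂e^{iθ₂}+r₃e^{iθ₃}=r₁+r₄e^{iθ₄} gives r₂ω₂e^{iθ₂}+r₃ω₃e^{iθ₃}=r₄ω₄e^{iθ₄}.
Eliminating the other unknown: ω₄ = r₂ω₂ sin(θ₂−θ₃) / [r₄ sin(θ₄−θ₃)].
Numerator sine = +0.17193; denominator sine = -0.99233.
Result = 0.2249·1.02·(+0.17193) / (0.3999·(-0.99233)) = -0.099387 rad/s; magnitude 0.099387 rad/s.

0.0994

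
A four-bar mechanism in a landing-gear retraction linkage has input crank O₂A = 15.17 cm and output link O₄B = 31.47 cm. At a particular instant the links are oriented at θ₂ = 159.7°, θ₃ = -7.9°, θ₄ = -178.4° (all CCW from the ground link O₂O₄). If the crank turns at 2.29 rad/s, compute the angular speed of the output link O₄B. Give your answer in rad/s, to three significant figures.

ω₂ = 2.29 rad/s
Differentiating the loop-closure r₂e^{iθ₂}+r₃e^{iθ₃}=r₁+r₄e^{iθ₄} gives r₂ω₂e^{iθ₂}+r₃ω₃e^{iθ₃}=r₄ω₄e^{iθ₄}.
Eliminating the other unknown: ω₄ = r₂ω₂ sin(θ₂−θ₃) / [r₄ sin(θ₄−θ₃)].
Numerator sine = +0.21474; denominator sine = -0.16505.
Result = 0.1517·2.29·(+0.21474) / (0.3147·(-0.16505)) = -1.4362 rad/s; magnitude 1.4362 rad/s.

1.44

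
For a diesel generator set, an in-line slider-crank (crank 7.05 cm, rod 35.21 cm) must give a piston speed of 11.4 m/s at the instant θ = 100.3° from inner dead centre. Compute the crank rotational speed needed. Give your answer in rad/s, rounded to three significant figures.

For an in-line slider-crank, |v_piston| = rω|sinθ|·[1 + r cosθ/√(L² − r² sin²θ)].
With r = 0.0705 m, L = 0.3521 m, θ = 100.3°: the bracketed kinematic factor |dx/dθ| = 0.066831 m.
ω = v/|dx/dθ| = 11.4/0.066831 = 170.58 rad/s.

171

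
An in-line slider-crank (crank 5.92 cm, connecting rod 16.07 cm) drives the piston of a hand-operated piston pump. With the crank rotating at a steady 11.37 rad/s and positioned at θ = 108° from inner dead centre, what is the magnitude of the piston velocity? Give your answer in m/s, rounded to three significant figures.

0.562

ω = 11.37 rad/s
For an in-line slider-crank, x = r cosθ + √(L² − r² sin²θ), so v = −rω sinθ·[1 + r cosθ/√(L² − r² sin²θ)].
With r = 0.0592 m, L = 0.1607 m, θ = 108°: √(L² − r² sin²θ) = 0.15051 m.
v = −0.0592·11.37·0.95106·[1 + 0.0592·-0.30902/0.15051] = -0.56235 m/s.
|v| = 0.56235 m/s.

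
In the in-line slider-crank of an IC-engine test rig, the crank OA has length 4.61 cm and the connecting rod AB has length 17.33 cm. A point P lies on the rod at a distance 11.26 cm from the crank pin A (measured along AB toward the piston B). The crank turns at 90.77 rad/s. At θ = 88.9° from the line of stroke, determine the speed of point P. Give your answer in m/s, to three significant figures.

ω = 90.77 rad/s.  Crank-pin speed |V_A| = rω = 4.1845 m/s, perpendicular to OA.
Rod angle: sinφ = −(r/L) sinθ ⇒ φ = -15.424°; ω_rod = −rω cosθ/√(L²−r²sin²θ) = -0.48086 rad/s.
V_P = V_A + ω_rod × AP, with AP = 0.1126 m along the rod.
Components: V_Px = −rω sinθ − a·ω_rod·sinφ = -4.1981 m/s;  V_Py = rω cosθ + a·ω_rod·cosφ = +0.028137 m/s.
|V_P| = √(V_Px² + V_Py²) = 4.1982 m/s.

4.20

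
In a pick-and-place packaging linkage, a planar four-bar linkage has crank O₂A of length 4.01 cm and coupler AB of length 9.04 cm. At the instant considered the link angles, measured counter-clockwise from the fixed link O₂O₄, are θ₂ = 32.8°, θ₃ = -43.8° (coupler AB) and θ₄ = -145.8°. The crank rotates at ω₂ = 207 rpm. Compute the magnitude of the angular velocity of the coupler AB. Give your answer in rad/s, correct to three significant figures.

ω₂ = 21.68 rad/s (from 207 rpm).
Differentiating the loop-closure r₂e^{iθ₂}+r₃e^{iθ₃}=r₁+r₄e^{iθ₄} gives r₂ω₂e^{iθ₂}+r₃ω₃e^{iθ₃}=r₄ω₄e^{iθ₄}.
Eliminating the other unknown: ω₃ = r₂ω₂ sin(θ₄−θ₂) / [r₃ sin(θ₃−θ₄)].
Numerator sine = -0.02443; denominator sine = +0.97815.
Result = 0.0401·21.68·(-0.02443) / (0.0904·(+0.97815)) = -0.24018 rad/s; magnitude 0.24018 rad/s.

0.240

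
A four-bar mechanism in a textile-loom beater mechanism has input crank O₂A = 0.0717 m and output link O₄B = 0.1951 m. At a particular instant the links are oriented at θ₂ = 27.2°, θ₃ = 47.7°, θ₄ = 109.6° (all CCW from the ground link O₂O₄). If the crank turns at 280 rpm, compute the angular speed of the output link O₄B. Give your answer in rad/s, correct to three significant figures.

ω₂ = 29.32 rad/s (from 280 rpm).
Differentiating the loop-closure r₂e^{iθ₂}+r₃e^{iθ₃}=r₁+r₄e^{iθ₄} gives r₂ω₂e^{iθ₂}+r₃ω₃e^{iθ₃}=r₄ω₄e^{iθ₄}.
Eliminating the other unknown: ω₄ = r₂ω₂ sin(θ₂−θ₃) / [r₄ sin(θ₄−θ₃)].
Numerator sine = -0.35021; denominator sine = +0.88213.
Result = 0.0717·29.32·(-0.35021) / (0.1951·(+0.88213)) = -4.278 rad/s; magnitude 4.278 rad/s.

4.28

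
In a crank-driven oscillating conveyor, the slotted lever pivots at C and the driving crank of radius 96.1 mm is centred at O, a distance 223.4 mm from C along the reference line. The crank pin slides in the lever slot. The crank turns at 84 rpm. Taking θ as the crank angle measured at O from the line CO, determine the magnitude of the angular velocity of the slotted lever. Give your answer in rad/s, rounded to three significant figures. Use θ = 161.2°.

5.27

ω = 8.796 rad/s (from 84 rpm).
Crank pin A relative to C: A = (d + r cosθ, r sinθ); lever angle φ = atan2(r sinθ, d + r cosθ).
Differentiating tanφ: φ̇ = rω(d cosθ + r)/(d² + r² + 2dr cosθ).
d² + r² + 2dr cosθ = |CA|² = 0.018496 m²;  d cosθ + r = -0.11538 m.
|ω_lever| = |0.0961·8.796·-0.11538| / 0.018496 = 5.2734 rad/s.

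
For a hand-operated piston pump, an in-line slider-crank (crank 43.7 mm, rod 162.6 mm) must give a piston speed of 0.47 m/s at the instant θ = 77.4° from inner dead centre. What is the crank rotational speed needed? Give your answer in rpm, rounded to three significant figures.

99.2

For an in-line slider-crank, |v_piston| = rω|sinθ|·[1 + r cosθ/√(L² − r² sin²θ)].
With r = 0.0437 m, L = 0.1626 m, θ = 77.4°: the bracketed kinematic factor |dx/dθ| = 0.045239 m.
ω = v/|dx/dθ| = 0.47/0.045239 = 10.389 rad/s.
N = 60ω/(2π) = 99.211 rpm.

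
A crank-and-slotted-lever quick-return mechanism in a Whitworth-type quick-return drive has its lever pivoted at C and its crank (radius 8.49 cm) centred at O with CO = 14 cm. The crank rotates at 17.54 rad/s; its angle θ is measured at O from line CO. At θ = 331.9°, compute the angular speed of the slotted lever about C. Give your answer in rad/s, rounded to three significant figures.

6.50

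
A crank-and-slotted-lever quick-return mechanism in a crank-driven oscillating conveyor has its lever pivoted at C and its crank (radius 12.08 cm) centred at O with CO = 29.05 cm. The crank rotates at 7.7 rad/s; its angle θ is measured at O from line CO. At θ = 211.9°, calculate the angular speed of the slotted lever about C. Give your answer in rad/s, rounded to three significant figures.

ω = 7.7 rad/s
Crank pin A relative to C: A = (d + r cosθ, r sinθ); lever angle φ = atan2(r sinθ, d + r cosθ).
Differentiating tanφ: φ̇ = rω(d cosθ + r)/(d² + r² + 2dr cosθ).
d² + r² + 2dr cosθ = |CA|² = 0.039398 m²;  d cosθ + r = -0.12583 m.
|ω_lever| = |0.1208·7.7·-0.12583| / 0.039398 = 2.9707 rad/s.

2.97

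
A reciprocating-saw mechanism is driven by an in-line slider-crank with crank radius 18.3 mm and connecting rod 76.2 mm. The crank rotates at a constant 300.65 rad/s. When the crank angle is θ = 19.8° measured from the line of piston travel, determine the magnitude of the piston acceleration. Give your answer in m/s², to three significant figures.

ω = 300.6 rad/s
x(θ) = r cosθ + √(L² − r² sin²θ); with ω constant, a = ω²·d²x/dθ².
d²x/dθ² = −r cosθ − r²(cos2θ)/√u − r⁴ sin²2θ/(4u^{3/2}),  u = L² − r² sin²θ = 0.00576801 m².
Substituting r = 0.0183 m, L = 0.0762 m, θ = 19.8°: d²x/dθ² = -0.020642 m.
a = ω²·d²x/dθ² = (300.6)²·(-0.020642) = -1865.8 m/s²;  |a| = 1865.8 m/s².

1870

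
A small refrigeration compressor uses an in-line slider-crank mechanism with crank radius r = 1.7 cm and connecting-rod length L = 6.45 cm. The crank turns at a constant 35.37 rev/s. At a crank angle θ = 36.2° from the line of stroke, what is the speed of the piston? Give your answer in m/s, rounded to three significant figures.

ω = 2π·35.4 = 222.2 rad/s
For an in-line slider-crank, x = r cosθ + √(L² − r² sin²θ), so v = −rω sinθ·[1 + r cosθ/√(L² − r² sin²θ)].
With r = 0.017 m, L = 0.0645 m, θ = 36.2°: √(L² − r² sin²θ) = 0.063714 m.
v = −0.017·222.2·0.59061·[1 + 0.017·0.80696/0.063714] = -2.7117 m/s.
|v| = 2.7117 m/s.

2.71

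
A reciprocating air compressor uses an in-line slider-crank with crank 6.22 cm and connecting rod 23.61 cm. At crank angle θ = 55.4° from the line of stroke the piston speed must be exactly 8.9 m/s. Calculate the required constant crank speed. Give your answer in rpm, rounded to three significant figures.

1440

For an in-line slider-crank, |v_piston| = rω|sinθ|·[1 + r cosθ/√(L² − r² sin²θ)].
With r = 0.0622 m, L = 0.2361 m, θ = 55.4°: the bracketed kinematic factor |dx/dθ| = 0.059045 m.
ω = v/|dx/dθ| = 8.9/0.059045 = 150.73 rad/s.
N = 60ω/(2π) = 1439.4 rpm.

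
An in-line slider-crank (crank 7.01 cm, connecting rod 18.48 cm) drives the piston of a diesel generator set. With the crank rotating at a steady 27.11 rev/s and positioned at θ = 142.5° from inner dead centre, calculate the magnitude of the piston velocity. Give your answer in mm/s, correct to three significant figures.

ω = 2π·27.1 = 170.3 rad/s
For an in-line slider-crank, x = r cosθ + √(L² − r² sin²θ), so v = −rω sinθ·[1 + r cosθ/√(L² − r² sin²θ)].
With r = 0.0701 m, L = 0.1848 m, θ = 142.5°: √(L² − r² sin²θ) = 0.17981 m.
v = −0.0701·170.3·0.60876·[1 + 0.0701·-0.79335/0.17981] = -5.0207 m/s.
|v| = 5.0207 m/s = 5020.7 mm/s.

5020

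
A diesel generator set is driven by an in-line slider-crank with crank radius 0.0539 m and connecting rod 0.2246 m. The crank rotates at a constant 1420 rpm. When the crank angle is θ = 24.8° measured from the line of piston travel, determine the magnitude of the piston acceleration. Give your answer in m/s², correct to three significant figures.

1270

ω = 2π·1420/60 = 148.7 rad/s
x(θ) = r cosθ + √(L² − r² sin²θ); with ω constant, a = ω²·d²x/dθ².
d²x/dθ² = −r cosθ − r²(cos2θ)/√u − r⁴ sin²2θ/(4u^{3/2}),  u = L² − r² sin²θ = 0.049934 m².
Substituting r = 0.0539 m, L = 0.2246 m, θ = 24.8°: d²x/dθ² = -0.057465 m.
a = ω²·d²x/dθ² = (148.7)²·(-0.057465) = -1270.7 m/s²;  |a| = 1270.7 m/s².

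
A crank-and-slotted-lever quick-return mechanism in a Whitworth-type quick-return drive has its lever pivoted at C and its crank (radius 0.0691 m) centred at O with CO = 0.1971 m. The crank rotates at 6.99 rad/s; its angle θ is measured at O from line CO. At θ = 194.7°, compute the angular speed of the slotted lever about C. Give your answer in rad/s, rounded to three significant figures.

3.40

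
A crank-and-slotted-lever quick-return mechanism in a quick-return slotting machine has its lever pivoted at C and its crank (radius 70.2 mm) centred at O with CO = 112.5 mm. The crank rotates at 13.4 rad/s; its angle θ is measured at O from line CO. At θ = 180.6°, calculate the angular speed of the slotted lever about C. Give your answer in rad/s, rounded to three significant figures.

ω = 13.4 rad/s
Crank pin A relative to C: A = (d + r cosθ, r sinθ); lever angle φ = atan2(r sinθ, d + r cosθ).
Differentiating tanφ: φ̇ = rω(d cosθ + r)/(d² + r² + 2dr cosθ).
d² + r² + 2dr cosθ = |CA|² = 0.00179016 m²;  d cosθ + r = -0.042294 m.
|ω_lever| = |0.0702·13.4·-0.042294| / 0.00179016 = 22.224 rad/s.

22.2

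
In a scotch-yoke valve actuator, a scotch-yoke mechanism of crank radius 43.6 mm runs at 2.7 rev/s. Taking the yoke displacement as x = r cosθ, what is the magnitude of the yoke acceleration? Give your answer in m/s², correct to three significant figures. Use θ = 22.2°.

11.6

ω = 16.96 rad/s (from 2.7 rev/s).
x = r cosθ ⇒ ẍ = −rω² cosθ (ω constant).
|a| = rω²|cosθ| = 0.0436·(16.96)²·|cos 22.2°| = 11.618 m/s².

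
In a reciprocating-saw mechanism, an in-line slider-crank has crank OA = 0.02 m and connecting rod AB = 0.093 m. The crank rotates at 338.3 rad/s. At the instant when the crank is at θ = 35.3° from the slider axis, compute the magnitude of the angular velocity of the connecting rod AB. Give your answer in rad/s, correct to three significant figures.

59.8

ω = 338.3 rad/s
The rod makes angle φ with the slider axis where L sinφ = r sinθ; differentiating, L cosφ·φ̇ = r ω cosθ.
L cosφ = √(L² − r² sin²θ) = 0.092279 m.
|ω_rod| = r ω |cosθ| / √(L² − r² sin²θ) = 0.02·338.3·0.81614/0.092279 = 59.84 rad/s.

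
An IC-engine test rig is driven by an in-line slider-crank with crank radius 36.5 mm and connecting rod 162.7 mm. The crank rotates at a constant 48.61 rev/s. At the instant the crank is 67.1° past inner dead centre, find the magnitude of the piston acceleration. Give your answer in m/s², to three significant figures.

ω = 2π·48.6 = 305.4 rad/s
x(θ) = r cosθ + √(L² − r² sin²θ); with ω constant, a = ω²·d²x/dθ².
d²x/dθ² = −r cosθ − r²(cos2θ)/√u − r⁴ sin²2θ/(4u^{3/2}),  u = L² − r² sin²θ = 0.0253408 m².
Substituting r = 0.0365 m, L = 0.1627 m, θ = 67.1°: d²x/dθ² = -0.008425 m.
a = ω²·d²x/dθ² = (305.4)²·(-0.008425) = -785.92 m/s²;  |a| = 785.92 m/s².

786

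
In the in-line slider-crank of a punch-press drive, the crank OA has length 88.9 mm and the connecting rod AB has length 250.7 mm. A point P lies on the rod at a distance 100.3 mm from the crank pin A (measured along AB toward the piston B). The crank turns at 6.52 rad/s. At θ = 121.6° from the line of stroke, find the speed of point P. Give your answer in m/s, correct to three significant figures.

ω = 6.52 rad/s.  Crank-pin speed |V_A| = rω = 0.57963 m/s, perpendicular to OA.
Rod angle: sinφ = −(r/L) sinθ ⇒ φ = -17.579°; ω_rod = −rω cosθ/√(L²−r²sin²θ) = +1.2708 rad/s.
V_P = V_A + ω_rod × AP, with AP = 0.1003 m along the rod.
Components: V_Px = −rω sinθ − a·ω_rod·sinφ = -0.45519 m/s;  V_Py = rω cosθ + a·ω_rod·cosφ = -0.18221 m/s.
|V_P| = √(V_Px² + V_Py²) = 0.4903 m/s.

0.490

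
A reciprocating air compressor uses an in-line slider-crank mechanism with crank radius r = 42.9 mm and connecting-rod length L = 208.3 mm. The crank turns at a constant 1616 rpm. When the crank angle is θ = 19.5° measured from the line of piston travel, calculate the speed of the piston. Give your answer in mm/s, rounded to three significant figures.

2890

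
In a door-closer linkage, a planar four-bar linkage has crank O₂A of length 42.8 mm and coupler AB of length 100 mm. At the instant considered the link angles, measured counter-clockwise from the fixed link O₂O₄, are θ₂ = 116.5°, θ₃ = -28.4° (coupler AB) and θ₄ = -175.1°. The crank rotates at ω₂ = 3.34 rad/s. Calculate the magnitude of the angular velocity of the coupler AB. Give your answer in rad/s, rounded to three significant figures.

ω₂ = 3.34 rad/s
Differentiating the loop-closure r₂e^{iθ₂}+r₃e^{iθ₃}=r₁+r₄e^{iθ₄} gives r₂ω₂e^{iθ₂}+r₃ω₃e^{iθ₃}=r₄ω₄e^{iθ₄}.
Eliminating the other unknown: ω₃ = r₂ω₂ sin(θ₄−θ₂) / [r₃ sin(θ₃−θ₄)].
Numerator sine = +0.92978; denominator sine = +0.54902.
Result = 0.0428·3.34·(+0.92978) / (0.1·(+0.54902)) = +2.4209 rad/s; magnitude 2.4209 rad/s.

2.42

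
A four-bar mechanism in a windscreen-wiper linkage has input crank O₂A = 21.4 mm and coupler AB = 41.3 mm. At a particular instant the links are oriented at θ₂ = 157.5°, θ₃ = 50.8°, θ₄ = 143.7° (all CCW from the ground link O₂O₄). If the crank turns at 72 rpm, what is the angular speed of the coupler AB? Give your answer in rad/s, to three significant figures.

ω₂ = 7.54 rad/s (from 72 rpm).
Differentiating the loop-closure r₂e^{iθ₂}+r₃e^{iθ₃}=r₁+r₄e^{iθ₄} gives r₂ω₂e^{iθ₂}+r₃ω₃e^{iθ₃}=r₄ω₄e^{iθ₄}.
Eliminating the other unknown: ω₃ = r₂ω₂ sin(θ₄−θ₂) / [r₃ sin(θ₃−θ₄)].
Numerator sine = -0.23853; denominator sine = -0.99872.
Result = 0.0214·7.54·(-0.23853) / (0.0413·(-0.99872)) = +0.93311 rad/s; magnitude 0.93311 rad/s.

0.933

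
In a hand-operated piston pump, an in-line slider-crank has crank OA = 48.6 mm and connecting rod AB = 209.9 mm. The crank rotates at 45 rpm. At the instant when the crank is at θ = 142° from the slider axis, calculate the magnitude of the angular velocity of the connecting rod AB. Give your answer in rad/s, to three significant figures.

0.869

ω = 4.712 rad/s (converted from 45 rpm).
The rod makes angle φ with the slider axis where L sinφ = r sinθ; differentiating, L cosφ·φ̇ = r ω cosθ.
L cosφ = √(L² − r² sin²θ) = 0.20776 m.
|ω_rod| = r ω |cosθ| / √(L² − r² sin²θ) = 0.0486·4.712·0.78801/0.20776 = 0.86867 rad/s.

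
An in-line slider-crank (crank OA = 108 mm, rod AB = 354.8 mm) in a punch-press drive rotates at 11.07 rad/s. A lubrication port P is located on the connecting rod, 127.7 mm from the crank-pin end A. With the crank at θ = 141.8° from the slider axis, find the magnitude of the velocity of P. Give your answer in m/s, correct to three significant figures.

ω = 11.07 rad/s.  Crank-pin speed |V_A| = rω = 1.1956 m/s, perpendicular to OA.
Rod angle: sinφ = −(r/L) sinθ ⇒ φ = -10.850°; ω_rod = −rω cosθ/√(L²−r²sin²θ) = +2.6963 rad/s.
V_P = V_A + ω_rod × AP, with AP = 0.1277 m along the rod.
Components: V_Px = −rω sinθ − a·ω_rod·sinφ = -0.67453 m/s;  V_Py = rω cosθ + a·ω_rod·cosφ = -0.60138 m/s.
|V_P| = √(V_Px² + V_Py²) = 0.90369 m/s.

0.904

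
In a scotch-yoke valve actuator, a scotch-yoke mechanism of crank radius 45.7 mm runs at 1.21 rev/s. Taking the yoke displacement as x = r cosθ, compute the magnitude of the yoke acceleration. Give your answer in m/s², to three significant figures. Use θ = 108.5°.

ω = 7.603 rad/s (from 1.21 rev/s).
x = r cosθ ⇒ ẍ = −rω² cosθ (ω constant).
|a| = rω²|cosθ| = 0.0457·(7.603)²·|cos 108.5°| = 0.83815 m/s².

0.838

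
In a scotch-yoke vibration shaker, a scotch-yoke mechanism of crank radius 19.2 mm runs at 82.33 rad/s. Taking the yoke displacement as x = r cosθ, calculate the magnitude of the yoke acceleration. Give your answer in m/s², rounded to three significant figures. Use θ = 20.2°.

ω = 82.33 rad/s
x = r cosθ ⇒ ẍ = −rω² cosθ (ω constant).
|a| = rω²|cosθ| = 0.0192·(82.33)²·|cos 20.2°| = 122.14 m/s².

122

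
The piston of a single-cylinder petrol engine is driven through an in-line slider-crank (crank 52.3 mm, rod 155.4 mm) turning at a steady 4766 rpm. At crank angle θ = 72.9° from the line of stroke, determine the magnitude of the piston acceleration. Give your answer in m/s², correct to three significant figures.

ω = 2π·4766/60 = 499.1 rad/s
x(θ) = r cosθ + √(L² − r² sin²θ); with ω constant, a = ω²·d²x/dθ².
d²x/dθ² = −r cosθ − r²(cos2θ)/√u − r⁴ sin²2θ/(4u^{3/2}),  u = L² − r² sin²θ = 0.0216504 m².
Substituting r = 0.0523 m, L = 0.1554 m, θ = 72.9°: d²x/dθ² = -0.00018869 m.
a = ω²·d²x/dθ² = (499.1)²·(-0.00018869) = -47.001 m/s²;  |a| = 47.001 m/s².

47.0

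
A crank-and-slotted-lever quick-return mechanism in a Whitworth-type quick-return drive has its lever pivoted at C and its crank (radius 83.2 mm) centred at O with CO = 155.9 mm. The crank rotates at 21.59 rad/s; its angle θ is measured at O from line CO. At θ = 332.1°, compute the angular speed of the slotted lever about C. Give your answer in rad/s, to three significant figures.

ω = 21.59 rad/s
Crank pin A relative to C: A = (d + r cosθ, r sinθ); lever angle φ = atan2(r sinθ, d + r cosθ).
Differentiating tanφ: φ̇ = rω(d cosθ + r)/(d² + r² + 2dr cosθ).
d² + r² + 2dr cosθ = |CA|² = 0.0541535 m²;  d cosθ + r = +0.22098 m.
|ω_lever| = |0.0832·21.59·+0.22098| / 0.0541535 = 7.3299 rad/s.

7.33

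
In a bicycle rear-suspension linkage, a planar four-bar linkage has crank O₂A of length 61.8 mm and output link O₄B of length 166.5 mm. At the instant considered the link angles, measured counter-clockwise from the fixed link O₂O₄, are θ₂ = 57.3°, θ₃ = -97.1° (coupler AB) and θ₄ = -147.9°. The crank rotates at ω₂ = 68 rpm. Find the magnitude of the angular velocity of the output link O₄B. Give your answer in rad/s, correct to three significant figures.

1.47

ω₂ = 7.121 rad/s (from 68 rpm).
Differentiating the loop-closure r₂e^{iθ₂}+r₃e^{iθ₃}=r₁+r₄e^{iθ₄} gives r₂ω₂e^{iθ₂}+r₃ω₃e^{iθ₃}=r₄ω₄e^{iθ₄}.
Eliminating the other unknown: ω₄ = r₂ω₂ sin(θ₂−θ₃) / [r₄ sin(θ₄−θ₃)].
Numerator sine = +0.43209; denominator sine = -0.77494.
Result = 0.0618·7.121·(+0.43209) / (0.1665·(-0.77494)) = -1.4737 rad/s; magnitude 1.4737 rad/s.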